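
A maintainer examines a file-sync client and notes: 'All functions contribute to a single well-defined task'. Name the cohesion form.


Reasoning: Best: single purpose
Type: Functional cohesion

Functional cohesion


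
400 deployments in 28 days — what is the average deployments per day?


Formula: deployments per day = releases / days
= 400 / 28
= 14.286 deploys/day
(equivalently, 100.0 deploys/week)

14.286 deploys/day


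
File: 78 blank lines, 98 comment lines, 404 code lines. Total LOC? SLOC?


Total LOC = blank + comment + code
Total LOC = 78 + 98 + 404 = 580
SLOC (source only) = code = 404

Total LOC: 580, SLOC: 404


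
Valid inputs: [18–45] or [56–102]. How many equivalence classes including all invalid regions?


Valid ranges: [18,45] and [56,102]
Class 1: x < 18 — invalid
Class 2: 18 ≤ x ≤ 45 — valid
Class 3: 45 < x < 56 — invalid (gap between ranges)
Class 4: 56 ≤ x ≤ 102 — valid
Class 5: x > 102 — invalid
Total equivalence classes: 5

5 equivalence classes


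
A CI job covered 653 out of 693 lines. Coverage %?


Coverage = covered / total * 100
Coverage = 653 / 693 * 100
Coverage = 94.23%

94.23%


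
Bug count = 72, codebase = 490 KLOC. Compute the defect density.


Defect density = defects / KLOC
Defect density = 72 / 490
Defect density = 0.147 defects/KLOC

0.147 defects/KLOC


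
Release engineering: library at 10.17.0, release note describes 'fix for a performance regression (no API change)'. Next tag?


Current: 10.17.0
Change category: 'fix for a performance regression (no API change)' → patch bump
SemVer rule: patch bump → increment PATCH (MAJOR and MINOR unchanged)
New: 10.17.1

10.17.1


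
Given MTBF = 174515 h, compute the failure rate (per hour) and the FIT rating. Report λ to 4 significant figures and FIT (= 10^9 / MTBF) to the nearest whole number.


Formula: λ = 1 / MTBF; FIT = λ × 1e9 = 1e9 / MTBF
λ = 1 / 174515 ≈ 5.730e-06 failures/hour
FIT = 1e9 / 174515 ≈ 5730 failures per 1e9 hours (nearest whole number)

λ = 5.730e-06 /h, FIT = 5730


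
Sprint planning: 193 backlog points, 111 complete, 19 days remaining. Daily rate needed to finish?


Formula: Required rate = Remaining points / Days left
Remaining = 193 - 111 = 82 points
Required rate = 82 / 19 = 4.32 points/day

4.32 points/day


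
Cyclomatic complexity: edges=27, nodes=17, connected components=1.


Formula: V(G) = E - N + 2P
V(G) = 27 - 17 + 2*1
V(G) = 10 + 2
V(G) = 12

12


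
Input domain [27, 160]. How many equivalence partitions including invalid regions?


Valid range: [27, 160]
Class 1: x < 27 — invalid
Class 2: 27 ≤ x ≤ 160 — valid
Class 3: x > 160 — invalid
Total equivalence classes: 3

3 equivalence classes


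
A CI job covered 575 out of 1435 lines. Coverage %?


Coverage = covered / total * 100
Coverage = 575 / 1435 * 100
Coverage = 40.07%

40.07%


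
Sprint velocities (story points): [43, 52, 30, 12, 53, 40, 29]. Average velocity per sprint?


Formula: Avg velocity = Total points / Number of sprints
Points: [43, 52, 30, 12, 53, 40, 29]
Sum = 43 + 52 + 30 + 12 + 53 + 40 + 29 = 259
Avg velocity = 259 / 7 = 37.0 points/sprint

37.0 points/sprint


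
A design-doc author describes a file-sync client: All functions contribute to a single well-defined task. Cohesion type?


Reasoning: Best: single purpose
Type: Functional cohesion

Functional cohesion


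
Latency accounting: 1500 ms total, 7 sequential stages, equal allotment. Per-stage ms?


Formula: per_stage = total_budget / stages
per_stage = 1500 / 7
per_stage = 214.29 ms

214.29 ms


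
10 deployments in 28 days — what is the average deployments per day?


Formula: deployments per day = releases / days
= 10 / 28
= 0.357 deploys/day
(equivalently, 2.5 deploys/week)

0.357 deploys/day


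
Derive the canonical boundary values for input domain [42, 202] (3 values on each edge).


Range: [42, 202]
Boundaries: just below min, min, min+1, max-1, max, just above max
Values: [41, 42, 43, 201, 202, 203]

[41, 42, 43, 201, 202, 203]


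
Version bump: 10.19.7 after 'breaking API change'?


Current: 10.19.7
Change category: 'breaking API change' → major bump
SemVer rule: major bump → increment MAJOR, reset MINOR and PATCH to 0
New: 11.0.0

11.0.0


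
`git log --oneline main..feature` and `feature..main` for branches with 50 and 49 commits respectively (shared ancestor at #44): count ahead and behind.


Common ancestor: commit #44
feature commits after divergence: 50 - 44 = 6
main commits after divergence: 49 - 44 = 5
feature is 6 commits ahead of main
main is 5 commits ahead of feature

feature ahead: 6, main ahead: 5


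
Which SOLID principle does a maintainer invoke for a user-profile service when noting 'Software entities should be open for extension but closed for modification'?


This describes the Open/Closed Principle (OCP)

Open/Closed Principle (OCP)


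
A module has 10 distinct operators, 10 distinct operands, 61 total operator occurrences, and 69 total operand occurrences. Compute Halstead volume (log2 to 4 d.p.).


Formula: V = N * log2(η), where N = N1 + N2 and η = η1 + η2
η = 10 + 10 = 20
N = 61 + 69 = 130
log2(20) ≈ 4.3219
V = 130 * 4.3219 = 561.85

561.85


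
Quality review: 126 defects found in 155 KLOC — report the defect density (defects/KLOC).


Defect density = defects / KLOC
Defect density = 126 / 155
Defect density = 0.813 defects/KLOC

0.813 defects/KLOC


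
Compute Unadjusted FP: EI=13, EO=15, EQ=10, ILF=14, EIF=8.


UFP = EI*4 + EO*5 + EQ*4 + ILF*10 + EIF*7
UFP = 13*4 + 15*5 + 10*4 + 14*10 + 8*7
UFP = 52 + 75 + 40 + 140 + 56
UFP = 363

363


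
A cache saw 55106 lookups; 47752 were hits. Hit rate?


Formula: hit rate = hits / (hits + misses) * 100
hit rate = 47752 / (47752 + 7354) * 100
hit rate = 47752 / 55106 * 100
hit rate = 86.65%

86.65%


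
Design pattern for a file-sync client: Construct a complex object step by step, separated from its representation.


This matches the Builder pattern

Builder


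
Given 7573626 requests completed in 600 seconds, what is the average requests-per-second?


Formula: throughput = requests / seconds
throughput = 7573626 / 600
throughput = 12622.71 requests/second

12622.71 requests/second


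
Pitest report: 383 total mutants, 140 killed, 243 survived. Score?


Mutation score = killed / total * 100
Mutation score = 140 / 383 * 100
Mutation score = 36.55%

36.55%


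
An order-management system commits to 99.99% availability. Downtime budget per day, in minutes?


Formula: allowed downtime = period * (100 - SLA) / 100
Period (day) = 1440 minutes
Unavailability fraction = (100 - 99.99) / 100
Allowed downtime = 1440 * (100 - 99.99) / 100
Allowed downtime = 0.144 minutes

0.144 minutes


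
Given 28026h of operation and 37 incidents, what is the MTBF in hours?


Formula: MTBF = Total operating time / Number of failures
MTBF = 28026 / 37
MTBF = 757.46 hours

757.46 hours


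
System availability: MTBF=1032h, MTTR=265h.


Availability = MTBF / (MTBF + MTTR)
Availability = 1032 / (1032 + 265)
Availability = 1032 / 1297
Availability = 79.5682%

79.5682%


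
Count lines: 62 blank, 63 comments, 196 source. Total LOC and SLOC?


Total LOC = blank + comment + code
Total LOC = 62 + 63 + 196 = 321
SLOC (source only) = code = 196

Total LOC: 321, SLOC: 196


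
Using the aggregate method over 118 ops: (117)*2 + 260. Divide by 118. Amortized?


Formula: Amortized cost = Total cost / Operations
Total cost = (117 * 2) + (1 * 260)
Total cost = 234 + 260 = 494
Amortized = 494 / 118 = 4.1864

4.1864


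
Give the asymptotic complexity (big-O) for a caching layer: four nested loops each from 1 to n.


Reasoning: four levels of nesting
Complexity: O(n^4)

O(n^4)


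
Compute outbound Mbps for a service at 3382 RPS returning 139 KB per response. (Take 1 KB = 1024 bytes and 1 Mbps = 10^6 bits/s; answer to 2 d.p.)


Formula: Mbps = payload_bytes * RPS * 8 / 1e6
Payload per request = 139 KB = 139 * 1024 = 142336 bytes
Total bytes/sec = 142336 * 3382 = 481380352
Total bits/sec = 481380352 * 8 = 3851042816
Mbps = 3851042816 / 1e6 = 3851.04

3851.04 Mbps


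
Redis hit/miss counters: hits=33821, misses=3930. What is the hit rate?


Formula: hit rate = hits / (hits + misses) * 100
hit rate = 33821 / (33821 + 3930) * 100
hit rate = 33821 / 37751 * 100
hit rate = 89.59%

89.59%


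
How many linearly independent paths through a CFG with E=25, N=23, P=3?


Formula: V(G) = E - N + 2P
V(G) = 25 - 23 + 2*3
V(G) = 2 + 6
V(G) = 8

8


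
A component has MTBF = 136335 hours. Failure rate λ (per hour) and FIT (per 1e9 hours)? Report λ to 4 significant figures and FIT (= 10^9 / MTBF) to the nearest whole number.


Formula: λ = 1 / MTBF; FIT = λ × 1e9 = 1e9 / MTBF
λ = 1 / 136335 ≈ 7.335e-06 failures/hour
FIT = 1e9 / 136335 ≈ 7335 failures per 1e9 hours (nearest whole number)

λ = 7.335e-06 /h, FIT = 7335


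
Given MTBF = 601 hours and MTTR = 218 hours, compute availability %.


Availability = MTBF / (MTBF + MTTR)
Availability = 601 / (601 + 218)
Availability = 601 / 819
Availability = 73.3822%

73.3822%


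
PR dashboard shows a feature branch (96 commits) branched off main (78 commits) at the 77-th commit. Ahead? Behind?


Common ancestor: commit #77
feature commits after divergence: 96 - 77 = 19
main commits after divergence: 78 - 77 = 1
feature is 19 commits ahead of main
main is 1 commits ahead of feature

feature ahead: 19, main ahead: 1


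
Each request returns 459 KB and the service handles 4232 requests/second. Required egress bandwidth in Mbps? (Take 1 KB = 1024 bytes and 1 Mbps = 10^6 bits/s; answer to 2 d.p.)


Formula: Mbps = payload_bytes * RPS * 8 / 1e6
Payload per request = 459 KB = 459 * 1024 = 470016 bytes
Total bytes/sec = 470016 * 4232 = 1989107712
Total bits/sec = 1989107712 * 8 = 15912861696
Mbps = 15912861696 / 1e6 = 15912.86

15912.86 Mbps


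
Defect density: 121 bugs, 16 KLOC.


Defect density = defects / KLOC
Defect density = 121 / 16
Defect density = 7.563 defects/KLOC

7.563 defects/KLOC


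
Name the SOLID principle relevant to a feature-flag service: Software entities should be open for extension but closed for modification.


This describes the Open/Closed Principle (OCP)

Open/Closed Principle (OCP)


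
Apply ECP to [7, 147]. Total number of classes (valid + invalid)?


Valid range: [7, 147]
Class 1: x < 7 — invalid
Class 2: 7 ≤ x ≤ 147 — valid
Class 3: x > 147 — invalid
Total equivalence classes: 3

3 equivalence classes


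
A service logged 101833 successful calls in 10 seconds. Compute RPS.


Formula: throughput = requests / seconds
throughput = 101833 / 10
throughput = 10183.3 requests/second

10183.3 requests/second


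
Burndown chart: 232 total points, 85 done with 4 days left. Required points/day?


Formula: Required rate = Remaining points / Days left
Remaining = 232 - 85 = 147 points
Required rate = 147 / 4 = 36.75 points/day

36.75 points/day


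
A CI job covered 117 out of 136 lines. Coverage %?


Coverage = covered / total * 100
Coverage = 117 / 136 * 100
Coverage = 86.03%

86.03%


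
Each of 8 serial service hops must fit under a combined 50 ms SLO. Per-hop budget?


Formula: per_stage = total_budget / stages
per_stage = 50 / 8
per_stage = 6.25 ms

6.25 ms


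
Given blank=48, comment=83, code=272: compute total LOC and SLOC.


Total LOC = blank + comment + code
Total LOC = 48 + 83 + 272 = 403
SLOC (source only) = code = 272

Total LOC: 403, SLOC: 272


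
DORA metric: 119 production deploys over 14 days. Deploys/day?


Formula: deployments per day = releases / days
= 119 / 14
= 8.5 deploys/day
(equivalently, 59.5 deploys/week)

8.5 deploys/day


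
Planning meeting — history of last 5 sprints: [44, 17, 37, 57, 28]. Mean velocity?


Formula: Avg velocity = Total points / Number of sprints
Points: [44, 17, 37, 57, 28]
Sum = 44 + 17 + 37 + 57 + 28 = 183
Avg velocity = 183 / 5 = 36.6 points/sprint

36.6 points/sprint


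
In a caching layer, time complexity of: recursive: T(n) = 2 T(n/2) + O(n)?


Reasoning: master theorem case 2 (merge-sort recurrence)
Complexity: O(n log n)

O(n log n)


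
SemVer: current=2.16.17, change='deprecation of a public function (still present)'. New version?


Current: 2.16.17
Change category: 'deprecation of a public function (still present)' → minor bump
SemVer rule: minor bump → increment MINOR, reset PATCH to 0 (MAJOR unchanged)
New: 2.17.0

2.17.0


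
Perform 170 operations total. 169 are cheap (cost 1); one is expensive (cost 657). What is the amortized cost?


Formula: Amortized cost = Total cost / Operations
Total cost = (169 * 1) + (1 * 657)
Total cost = 169 + 657 = 826
Amortized = 826 / 170 = 4.8588

4.8588


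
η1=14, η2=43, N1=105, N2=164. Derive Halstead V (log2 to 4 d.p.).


Formula: V = N * log2(η), where N = N1 + N2 and η = η1 + η2
η = 14 + 43 = 57
N = 105 + 164 = 269
log2(57) ≈ 5.8329
V = 269 * 5.8329 = 1569.05

1569.05


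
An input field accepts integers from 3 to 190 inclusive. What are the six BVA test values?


Range: [3, 190]
Boundaries: just below min, min, min+1, max-1, max, just above max
Values: [2, 3, 4, 189, 190, 191]

[2, 3, 4, 189, 190, 191]


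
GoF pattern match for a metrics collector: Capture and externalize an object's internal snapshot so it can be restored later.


This matches the Memento pattern

Memento


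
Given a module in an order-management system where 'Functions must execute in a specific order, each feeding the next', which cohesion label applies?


Reasoning: Output of one is input to next
Type: Sequential cohesion

Sequential cohesion


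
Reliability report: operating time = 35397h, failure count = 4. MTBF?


Formula: MTBF = Total operating time / Number of failures
MTBF = 35397 / 4
MTBF = 8849.25 hours

8849.25 hours


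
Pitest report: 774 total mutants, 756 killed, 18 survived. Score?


Mutation score = killed / total * 100
Mutation score = 756 / 774 * 100
Mutation score = 97.67%

97.67%


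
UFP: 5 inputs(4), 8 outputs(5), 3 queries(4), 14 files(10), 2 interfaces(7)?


UFP = EI*4 + EO*5 + EQ*4 + ILF*10 + EIF*7
UFP = 5*4 + 8*5 + 3*4 + 14*10 + 2*7
UFP = 20 + 40 + 12 + 140 + 14
UFP = 226

226


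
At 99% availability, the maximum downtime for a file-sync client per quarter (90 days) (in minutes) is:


Formula: allowed downtime = period * (100 - SLA) / 100
Period (quarter (90 days)) = 129600 minutes
Unavailability fraction = (100 - 99.0) / 100
Allowed downtime = 129600 * (100 - 99.0) / 100
Allowed downtime = 1296.0 minutes

1296.0 minutes


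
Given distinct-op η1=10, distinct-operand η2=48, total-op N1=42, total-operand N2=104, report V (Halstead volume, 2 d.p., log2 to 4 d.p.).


Formula: V = N * log2(η), where N = N1 + N2 and η = η1 + η2
η = 10 + 48 = 58
N = 42 + 104 = 146
log2(58) ≈ 5.8580
V = 146 * 5.8580 = 855.27

855.27


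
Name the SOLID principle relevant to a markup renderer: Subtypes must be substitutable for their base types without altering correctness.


This describes the Liskov Substitution Principle (LSP)

Liskov Substitution Principle (LSP)


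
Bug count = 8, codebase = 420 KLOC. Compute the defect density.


Defect density = defects / KLOC
Defect density = 8 / 420
Defect density = 0.019 defects/KLOC

0.019 defects/KLOC


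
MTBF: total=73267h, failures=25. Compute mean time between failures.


Formula: MTBF = Total operating time / Number of failures
MTBF = 73267 / 25
MTBF = 2930.68 hours

2930.68 hours


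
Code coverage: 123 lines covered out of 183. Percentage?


Coverage = covered / total * 100
Coverage = 123 / 183 * 100
Coverage = 67.21%

67.21%


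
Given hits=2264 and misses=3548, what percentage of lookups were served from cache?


Formula: hit rate = hits / (hits + misses) * 100
hit rate = 2264 / (2264 + 3548) * 100
hit rate = 2264 / 5812 * 100
hit rate = 38.95%

38.95%


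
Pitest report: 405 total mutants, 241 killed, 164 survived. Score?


Mutation score = killed / total * 100
Mutation score = 241 / 405 * 100
Mutation score = 59.51%

59.51%


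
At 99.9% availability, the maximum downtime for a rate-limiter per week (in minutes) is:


Formula: allowed downtime = period * (100 - SLA) / 100
Period (week) = 10080 minutes
Unavailability fraction = (100 - 99.9) / 100
Allowed downtime = 10080 * (100 - 99.9) / 100
Allowed downtime = 10.08 minutes

10.08 minutes


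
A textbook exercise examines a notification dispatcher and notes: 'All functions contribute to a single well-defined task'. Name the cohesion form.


Reasoning: Best: single purpose
Type: Functional cohesion

Functional cohesion


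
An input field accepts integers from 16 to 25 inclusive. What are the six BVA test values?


Range: [16, 25]
Boundaries: just below min, min, min+1, max-1, max, just above max
Values: [15, 16, 17, 24, 25, 26]

[15, 16, 17, 24, 25, 26]


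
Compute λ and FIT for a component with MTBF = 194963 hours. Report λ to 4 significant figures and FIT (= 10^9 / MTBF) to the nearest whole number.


Formula: λ = 1 / MTBF; FIT = λ × 1e9 = 1e9 / MTBF
λ = 1 / 194963 ≈ 5.129e-06 failures/hour
FIT = 1e9 / 194963 ≈ 5129 failures per 1e9 hours (nearest whole number)

λ = 5.129e-06 /h, FIT = 5129


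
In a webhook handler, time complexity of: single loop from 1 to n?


Reasoning: one pass through n items
Complexity: O(n)

O(n)


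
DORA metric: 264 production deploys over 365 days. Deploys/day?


Formula: deployments per day = releases / days
= 264 / 365
= 0.723 deploys/day
(equivalently, 5.06 deploys/week)

0.723 deploys/day


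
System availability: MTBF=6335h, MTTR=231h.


Availability = MTBF / (MTBF + MTTR)
Availability = 6335 / (6335 + 231)
Availability = 6335 / 6566
Availability = 96.4819%

96.4819%


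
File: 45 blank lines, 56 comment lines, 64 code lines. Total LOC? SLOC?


Total LOC = blank + comment + code
Total LOC = 45 + 56 + 64 = 165
SLOC (source only) = code = 64

Total LOC: 165, SLOC: 64


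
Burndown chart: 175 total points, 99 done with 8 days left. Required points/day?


Formula: Required rate = Remaining points / Days left
Remaining = 175 - 99 = 76 points
Required rate = 76 / 8 = 9.5 points/day

9.5 points/day


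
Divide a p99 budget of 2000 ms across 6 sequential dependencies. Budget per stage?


Formula: per_stage = total_budget / stages
per_stage = 2000 / 6
per_stage = 333.33 ms

333.33 ms


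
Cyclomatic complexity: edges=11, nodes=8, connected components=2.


Formula: V(G) = E - N + 2P
V(G) = 11 - 8 + 2*2
V(G) = 3 + 4
V(G) = 7

7


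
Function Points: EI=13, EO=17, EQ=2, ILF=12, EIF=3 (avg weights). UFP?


UFP = EI*4 + EO*5 + EQ*4 + ILF*10 + EIF*7
UFP = 13*4 + 17*5 + 2*4 + 12*10 + 3*7
UFP = 52 + 85 + 8 + 120 + 21
UFP = 286

286


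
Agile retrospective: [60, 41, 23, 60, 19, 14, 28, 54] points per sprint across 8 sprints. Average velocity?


Formula: Avg velocity = Total points / Number of sprints
Points: [60, 41, 23, 60, 19, 14, 28, 54]
Sum = 60 + 41 + 23 + 60 + 19 + 14 + 28 + 54 = 299
Avg velocity = 299 / 8 = 37.38 points/sprint

37.38 points/sprint


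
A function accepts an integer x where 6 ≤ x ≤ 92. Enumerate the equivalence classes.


Valid range: [6, 92]
Class 1: x < 6 — invalid
Class 2: 6 ≤ x ≤ 92 — valid
Class 3: x > 92 — invalid
Total equivalence classes: 3

3 equivalence classes


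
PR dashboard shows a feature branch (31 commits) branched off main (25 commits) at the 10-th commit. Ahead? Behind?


Common ancestor: commit #10
feature commits after divergence: 31 - 10 = 21
main commits after divergence: 25 - 10 = 15
feature is 21 commits ahead of main
main is 15 commits ahead of feature

feature ahead: 21, main ahead: 15


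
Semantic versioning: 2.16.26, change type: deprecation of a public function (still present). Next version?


Current: 2.16.26
Change category: 'deprecation of a public function (still present)' → minor bump
SemVer rule: minor bump → increment MINOR, reset PATCH to 0 (MAJOR unchanged)
New: 2.17.0

2.17.0


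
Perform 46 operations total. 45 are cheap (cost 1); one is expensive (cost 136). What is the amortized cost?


Formula: Amortized cost = Total cost / Operations
Total cost = (45 * 1) + (1 * 136)
Total cost = 45 + 136 = 181
Amortized = 181 / 46 = 3.9348

3.9348


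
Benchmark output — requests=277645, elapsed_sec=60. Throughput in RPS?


Formula: throughput = requests / seconds
throughput = 277645 / 60
throughput = 4627.42 requests/second

4627.42 requests/second


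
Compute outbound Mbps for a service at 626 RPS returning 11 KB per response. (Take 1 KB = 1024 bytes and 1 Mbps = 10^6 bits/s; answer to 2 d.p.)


Formula: Mbps = payload_bytes * RPS * 8 / 1e6
Payload per request = 11 KB = 11 * 1024 = 11264 bytes
Total bytes/sec = 11264 * 626 = 7051264
Total bits/sec = 7051264 * 8 = 56410112
Mbps = 56410112 / 1e6 = 56.41

56.41 Mbps


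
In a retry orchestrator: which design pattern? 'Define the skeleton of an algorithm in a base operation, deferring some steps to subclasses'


This matches the Template Method pattern

Template Method


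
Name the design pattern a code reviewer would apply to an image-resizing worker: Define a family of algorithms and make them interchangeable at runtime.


This matches the Strategy pattern

Strategy


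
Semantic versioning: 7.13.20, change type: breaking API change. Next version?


Current: 7.13.20
Change category: 'breaking API change' → major bump
SemVer rule: major bump → increment MAJOR, reset MINOR and PATCH to 0
New: 8.0.0

8.0.0


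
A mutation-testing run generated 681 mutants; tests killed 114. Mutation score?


Mutation score = killed / total * 100
Mutation score = 114 / 681 * 100
Mutation score = 16.74%

16.74%


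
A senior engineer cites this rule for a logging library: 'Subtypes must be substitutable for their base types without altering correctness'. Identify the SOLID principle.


This describes the Liskov Substitution Principle (LSP)

Liskov Substitution Principle (LSP)


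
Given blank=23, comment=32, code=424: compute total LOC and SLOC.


Total LOC = blank + comment + code
Total LOC = 23 + 32 + 424 = 479
SLOC (source only) = code = 424

Total LOC: 479, SLOC: 424


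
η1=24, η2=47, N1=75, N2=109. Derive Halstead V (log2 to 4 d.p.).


Formula: V = N * log2(η), where N = N1 + N2 and η = η1 + η2
η = 24 + 47 = 71
N = 75 + 109 = 184
log2(71) ≈ 6.1497
V = 184 * 6.1497 = 1131.54

1131.54


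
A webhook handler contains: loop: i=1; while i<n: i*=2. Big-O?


Reasoning: i doubles each step so iterations are log2(n)
Complexity: O(log n)

O(log n)


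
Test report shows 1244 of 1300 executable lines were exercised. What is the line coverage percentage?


Coverage = covered / total * 100
Coverage = 1244 / 1300 * 100
Coverage = 95.69%

95.69%


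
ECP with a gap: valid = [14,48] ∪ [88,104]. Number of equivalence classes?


Valid ranges: [14,48] and [88,104]
Class 1: x < 14 — invalid
Class 2: 14 ≤ x ≤ 48 — valid
Class 3: 48 < x < 88 — invalid (gap between ranges)
Class 4: 88 ≤ x ≤ 104 — valid
Class 5: x > 104 — invalid
Total equivalence classes: 5

5 equivalence classes


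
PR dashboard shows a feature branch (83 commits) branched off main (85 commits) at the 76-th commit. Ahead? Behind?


Common ancestor: commit #76
feature commits after divergence: 83 - 76 = 7
main commits after divergence: 85 - 76 = 9
feature is 7 commits ahead of main
main is 9 commits ahead of feature

feature ahead: 7, main ahead: 9


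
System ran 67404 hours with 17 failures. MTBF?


Formula: MTBF = Total operating time / Number of failures
MTBF = 67404 / 17
MTBF = 3964.94 hours

3964.94 hours


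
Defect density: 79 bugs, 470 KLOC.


Defect density = defects / KLOC
Defect density = 79 / 470
Defect density = 0.168 defects/KLOC

0.168 defects/KLOC


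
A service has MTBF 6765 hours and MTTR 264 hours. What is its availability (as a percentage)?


Availability = MTBF / (MTBF + MTTR)
Availability = 6765 / (6765 + 264)
Availability = 6765 / 7029
Availability = 96.2441%

96.2441%


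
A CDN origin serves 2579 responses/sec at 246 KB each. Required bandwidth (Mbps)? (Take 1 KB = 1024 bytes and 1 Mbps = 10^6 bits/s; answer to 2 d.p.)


Formula: Mbps = payload_bytes * RPS * 8 / 1e6
Payload per request = 246 KB = 246 * 1024 = 251904 bytes
Total bytes/sec = 251904 * 2579 = 649660416
Total bits/sec = 649660416 * 8 = 5197283328
Mbps = 5197283328 / 1e6 = 5197.28

5197.28 Mbps


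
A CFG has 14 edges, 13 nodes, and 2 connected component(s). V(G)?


Formula: V(G) = E - N + 2P
V(G) = 14 - 13 + 2*2
V(G) = 1 + 4
V(G) = 5

5


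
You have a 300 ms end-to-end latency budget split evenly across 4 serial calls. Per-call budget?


Formula: per_stage = total_budget / stages
per_stage = 300 / 4
per_stage = 75.0 ms

75.0 ms


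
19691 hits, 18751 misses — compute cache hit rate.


Formula: hit rate = hits / (hits + misses) * 100
hit rate = 19691 / (19691 + 18751) * 100
hit rate = 19691 / 38442 * 100
hit rate = 51.22%

51.22%


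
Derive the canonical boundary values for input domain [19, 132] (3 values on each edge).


Range: [19, 132]
Boundaries: just below min, min, min+1, max-1, max, just above max
Values: [18, 19, 20, 131, 132, 133]

[18, 19, 20, 131, 132, 133]


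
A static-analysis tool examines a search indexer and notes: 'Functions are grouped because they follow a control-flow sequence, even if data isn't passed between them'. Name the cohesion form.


Reasoning: Grouped by order of execution within a routine, not by data flow
Type: Procedural cohesion

Procedural cohesion


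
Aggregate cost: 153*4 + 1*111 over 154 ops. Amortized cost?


Formula: Amortized cost = Total cost / Operations
Total cost = (153 * 4) + (1 * 111)
Total cost = 612 + 111 = 723
Amortized = 723 / 154 = 4.6948

4.6948


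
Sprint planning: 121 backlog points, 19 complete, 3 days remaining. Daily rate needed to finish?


Formula: Required rate = Remaining points / Days left
Remaining = 121 - 19 = 102 points
Required rate = 102 / 3 = 34.0 points/day

34.0 points/day


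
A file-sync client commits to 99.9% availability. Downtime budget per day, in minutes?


Formula: allowed downtime = period * (100 - SLA) / 100
Period (day) = 1440 minutes
Unavailability fraction = (100 - 99.9) / 100
Allowed downtime = 1440 * (100 - 99.9) / 100
Allowed downtime = 1.44 minutes

1.44 minutes


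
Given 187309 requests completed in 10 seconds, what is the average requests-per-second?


Formula: throughput = requests / seconds
throughput = 187309 / 10
throughput = 18730.9 requests/second

18730.9 requests/second


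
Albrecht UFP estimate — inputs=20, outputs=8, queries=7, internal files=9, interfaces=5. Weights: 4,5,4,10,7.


UFP = EI*4 + EO*5 + EQ*4 + ILF*10 + EIF*7
UFP = 20*4 + 8*5 + 7*4 + 9*10 + 5*7
UFP = 80 + 40 + 28 + 90 + 35
UFP = 273

273


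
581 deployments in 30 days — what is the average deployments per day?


Formula: deployments per day = releases / days
= 581 / 30
= 19.367 deploys/day
(equivalently, 135.57 deploys/week)

19.367 deploys/day


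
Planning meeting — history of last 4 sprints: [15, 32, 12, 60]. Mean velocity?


Formula: Avg velocity = Total points / Number of sprints
Points: [15, 32, 12, 60]
Sum = 15 + 32 + 12 + 60 = 119
Avg velocity = 119 / 4 = 29.75 points/sprint

29.75 points/sprint


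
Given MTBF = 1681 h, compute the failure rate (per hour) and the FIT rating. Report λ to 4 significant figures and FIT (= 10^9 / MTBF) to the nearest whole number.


Formula: λ = 1 / MTBF; FIT = λ × 1e9 = 1e9 / MTBF
λ = 1 / 1681 ≈ 5.949e-04 failures/hour
FIT = 1e9 / 1681 ≈ 594884 failures per 1e9 hours (nearest whole number)

λ = 5.949e-04 /h, FIT = 594884


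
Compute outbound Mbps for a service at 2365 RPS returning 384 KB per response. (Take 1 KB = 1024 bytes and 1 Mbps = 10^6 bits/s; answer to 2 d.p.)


Formula: Mbps = payload_bytes * RPS * 8 / 1e6
Payload per request = 384 KB = 384 * 1024 = 393216 bytes
Total bytes/sec = 393216 * 2365 = 929955840
Total bits/sec = 929955840 * 8 = 7439646720
Mbps = 7439646720 / 1e6 = 7439.65

7439.65 Mbps


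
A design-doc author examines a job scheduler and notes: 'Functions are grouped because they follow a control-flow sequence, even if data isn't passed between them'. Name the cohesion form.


Reasoning: Grouped by order of execution within a routine, not by data flow
Type: Procedural cohesion

Procedural cohesion


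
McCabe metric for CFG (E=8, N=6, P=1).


Formula: V(G) = E - N + 2P
V(G) = 8 - 6 + 2*1
V(G) = 2 + 2
V(G) = 4

4


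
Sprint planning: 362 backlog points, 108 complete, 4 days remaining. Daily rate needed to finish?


Formula: Required rate = Remaining points / Days left
Remaining = 362 - 108 = 254 points
Required rate = 254 / 4 = 63.5 points/day

63.5 points/day


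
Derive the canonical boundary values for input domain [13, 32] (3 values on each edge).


Range: [13, 32]
Boundaries: just below min, min, min+1, max-1, max, just above max
Values: [12, 13, 14, 31, 32, 33]

[12, 13, 14, 31, 32, 33]


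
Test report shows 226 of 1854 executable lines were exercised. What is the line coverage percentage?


Coverage = covered / total * 100
Coverage = 226 / 1854 * 100
Coverage = 12.19%

12.19%


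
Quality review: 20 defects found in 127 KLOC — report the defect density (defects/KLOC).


Defect density = defects / KLOC
Defect density = 20 / 127
Defect density = 0.157 defects/KLOC

0.157 defects/KLOC


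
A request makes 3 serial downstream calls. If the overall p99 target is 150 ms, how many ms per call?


Formula: per_stage = total_budget / stages
per_stage = 150 / 3
per_stage = 50.0 ms

50.0 ms


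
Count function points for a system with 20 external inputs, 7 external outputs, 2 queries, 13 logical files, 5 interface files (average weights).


UFP = EI*4 + EO*5 + EQ*4 + ILF*10 + EIF*7
UFP = 20*4 + 7*5 + 2*4 + 13*10 + 5*7
UFP = 80 + 35 + 8 + 130 + 35
UFP = 288

288


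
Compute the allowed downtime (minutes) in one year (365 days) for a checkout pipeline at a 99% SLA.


Formula: allowed downtime = period * (100 - SLA) / 100
Period (year (365 days)) = 525600 minutes
Unavailability fraction = (100 - 99.0) / 100
Allowed downtime = 525600 * (100 - 99.0) / 100
Allowed downtime = 5256.0 minutes

5256.0 minutes


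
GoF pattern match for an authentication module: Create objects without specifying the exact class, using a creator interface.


This matches the Factory Method pattern

Factory Method


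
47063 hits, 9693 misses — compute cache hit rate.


Formula: hit rate = hits / (hits + misses) * 100
hit rate = 47063 / (47063 + 9693) * 100
hit rate = 47063 / 56756 * 100
hit rate = 82.92%

82.92%


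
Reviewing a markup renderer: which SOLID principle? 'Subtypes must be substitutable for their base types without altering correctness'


This describes the Liskov Substitution Principle (LSP)

Liskov Substitution Principle (LSP)


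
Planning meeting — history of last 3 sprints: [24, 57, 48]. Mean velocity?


Formula: Avg velocity = Total points / Number of sprints
Points: [24, 57, 48]
Sum = 24 + 57 + 48 = 129
Avg velocity = 129 / 3 = 43.0 points/sprint

43.0 points/sprint


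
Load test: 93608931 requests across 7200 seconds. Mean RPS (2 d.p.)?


Formula: throughput = requests / seconds
throughput = 93608931 / 7200
throughput = 13001.24 requests/second

13001.24 requests/second


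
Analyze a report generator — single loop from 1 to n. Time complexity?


Reasoning: one pass through n items
Complexity: O(n)

O(n)


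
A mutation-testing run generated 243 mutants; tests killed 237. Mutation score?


Mutation score = killed / total * 100
Mutation score = 237 / 243 * 100
Mutation score = 97.53%

97.53%


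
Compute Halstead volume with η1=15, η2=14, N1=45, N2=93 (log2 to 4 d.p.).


Formula: V = N * log2(η), where N = N1 + N2 and η = η1 + η2
η = 15 + 14 = 29
N = 45 + 93 = 138
log2(29) ≈ 4.8580
V = 138 * 4.8580 = 670.40

670.40


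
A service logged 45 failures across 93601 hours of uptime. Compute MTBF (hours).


Formula: MTBF = Total operating time / Number of failures
MTBF = 93601 / 45
MTBF = 2080.02 hours

2080.02 hours


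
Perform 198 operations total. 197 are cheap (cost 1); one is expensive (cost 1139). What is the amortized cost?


Formula: Amortized cost = Total cost / Operations
Total cost = (197 * 1) + (1 * 1139)
Total cost = 197 + 1139 = 1336
Amortized = 1336 / 198 = 6.7475

6.7475


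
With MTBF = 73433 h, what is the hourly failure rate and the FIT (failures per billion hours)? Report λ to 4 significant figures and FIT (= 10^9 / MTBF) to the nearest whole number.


Formula: λ = 1 / MTBF; FIT = λ × 1e9 = 1e9 / MTBF
λ = 1 / 73433 ≈ 1.362e-05 failures/hour
FIT = 1e9 / 73433 ≈ 13618 failures per 1e9 hours (nearest whole number)

λ = 1.362e-05 /h, FIT = 13618


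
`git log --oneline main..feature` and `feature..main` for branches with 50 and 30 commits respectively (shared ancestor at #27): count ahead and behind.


Common ancestor: commit #27
feature commits after divergence: 50 - 27 = 23
main commits after divergence: 30 - 27 = 3
feature is 23 commits ahead of main
main is 3 commits ahead of feature

feature ahead: 23, main ahead: 3


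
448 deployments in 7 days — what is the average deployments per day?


Formula: deployments per day = releases / days
= 448 / 7
= 64.0 deploys/day
(equivalently, 448.0 deploys/week)

64.0 deploys/day


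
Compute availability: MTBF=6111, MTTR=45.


Availability = MTBF / (MTBF + MTTR)
Availability = 6111 / (6111 + 45)
Availability = 6111 / 6156
Availability = 99.269%

99.269%


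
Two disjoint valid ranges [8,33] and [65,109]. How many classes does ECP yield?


Valid ranges: [8,33] and [65,109]
Class 1: x < 8 — invalid
Class 2: 8 ≤ x ≤ 33 — valid
Class 3: 33 < x < 65 — invalid (gap between ranges)
Class 4: 65 ≤ x ≤ 109 — valid
Class 5: x > 109 — invalid
Total equivalence classes: 5

5 equivalence classes


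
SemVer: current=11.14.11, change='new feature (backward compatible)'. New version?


Current: 11.14.11
Change category: 'new feature (backward compatible)' → minor bump
SemVer rule: minor bump → increment MINOR, reset PATCH to 0 (MAJOR unchanged)
New: 11.15.0

11.15.0


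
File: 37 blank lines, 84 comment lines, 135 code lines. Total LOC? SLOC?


Total LOC = blank + comment + code
Total LOC = 37 + 84 + 135 = 256
SLOC (source only) = code = 135

Total LOC: 256, SLOC: 135


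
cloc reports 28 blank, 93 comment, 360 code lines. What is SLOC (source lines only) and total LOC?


Total LOC = blank + comment + code
Total LOC = 28 + 93 + 360 = 481
SLOC (source only) = code = 360

Total LOC: 481, SLOC: 360


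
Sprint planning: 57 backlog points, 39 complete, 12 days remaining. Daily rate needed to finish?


Formula: Required rate = Remaining points / Days left
Remaining = 57 - 39 = 18 points
Required rate = 18 / 12 = 1.5 points/day

1.5 points/day


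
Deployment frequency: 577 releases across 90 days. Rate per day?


Formula: deployments per day = releases / days
= 577 / 90
= 6.411 deploys/day
(equivalently, 44.88 deploys/week)

6.411 deploys/day


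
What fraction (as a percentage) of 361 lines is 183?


Coverage = covered / total * 100
Coverage = 183 / 361 * 100
Coverage = 50.69%

50.69%


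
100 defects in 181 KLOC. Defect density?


Defect density = defects / KLOC
Defect density = 100 / 181
Defect density = 0.552 defects/KLOC

0.552 defects/KLOC


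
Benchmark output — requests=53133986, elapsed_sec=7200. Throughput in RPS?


Formula: throughput = requests / seconds
throughput = 53133986 / 7200
throughput = 7379.72 requests/second

7379.72 requests/second


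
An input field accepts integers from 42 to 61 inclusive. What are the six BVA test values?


Range: [42, 61]
Boundaries: just below min, min, min+1, max-1, max, just above max
Values: [41, 42, 43, 60, 61, 62]

[41, 42, 43, 60, 61, 62]


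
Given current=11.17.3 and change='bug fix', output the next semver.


Current: 11.17.3
Change category: 'bug fix' → patch bump
SemVer rule: patch bump → increment PATCH (MAJOR and MINOR unchanged)
New: 11.17.4

11.17.4


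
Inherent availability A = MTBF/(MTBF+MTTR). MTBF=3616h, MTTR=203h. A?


Availability = MTBF / (MTBF + MTTR)
Availability = 3616 / (3616 + 203)
Availability = 3616 / 3819
Availability = 94.6845%

94.6845%


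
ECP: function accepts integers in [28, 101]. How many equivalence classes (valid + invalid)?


Valid range: [28, 101]
Class 1: x < 28 — invalid
Class 2: 28 ≤ x ≤ 101 — valid
Class 3: x > 101 — invalid
Total equivalence classes: 3

3 equivalence classes


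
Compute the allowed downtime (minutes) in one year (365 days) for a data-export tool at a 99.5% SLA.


Formula: allowed downtime = period * (100 - SLA) / 100
Period (year (365 days)) = 525600 minutes
Unavailability fraction = (100 - 99.5) / 100
Allowed downtime = 525600 * (100 - 99.5) / 100
Allowed downtime = 2628.0 minutes

2628.0 minutes


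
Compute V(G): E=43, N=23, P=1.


Formula: V(G) = E - N + 2P
V(G) = 43 - 23 + 2*1
V(G) = 20 + 2
V(G) = 22

22


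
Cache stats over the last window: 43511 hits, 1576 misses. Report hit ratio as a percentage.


Formula: hit rate = hits / (hits + misses) * 100
hit rate = 43511 / (43511 + 1576) * 100
hit rate = 43511 / 45087 * 100
hit rate = 96.5%

96.5%


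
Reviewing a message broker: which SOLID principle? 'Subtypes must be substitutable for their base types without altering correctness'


This describes the Liskov Substitution Principle (LSP)

Liskov Substitution Principle (LSP)


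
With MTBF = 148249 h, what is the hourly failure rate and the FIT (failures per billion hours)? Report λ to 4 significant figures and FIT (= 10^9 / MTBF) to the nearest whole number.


Formula: λ = 1 / MTBF; FIT = λ × 1e9 = 1e9 / MTBF
λ = 1 / 148249 ≈ 6.745e-06 failures/hour
FIT = 1e9 / 148249 ≈ 6745 failures per 1e9 hours (nearest whole number)

λ = 6.745e-06 /h, FIT = 6745


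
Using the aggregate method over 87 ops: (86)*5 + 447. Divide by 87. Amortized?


Formula: Amortized cost = Total cost / Operations
Total cost = (86 * 5) + (1 * 447)
Total cost = 430 + 447 = 877
Amortized = 877 / 87 = 10.0805

10.0805


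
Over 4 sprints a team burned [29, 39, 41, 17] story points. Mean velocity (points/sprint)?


Formula: Avg velocity = Total points / Number of sprints
Points: [29, 39, 41, 17]
Sum = 29 + 39 + 41 + 17 = 126
Avg velocity = 126 / 4 = 31.5 points/sprint

31.5 points/sprint


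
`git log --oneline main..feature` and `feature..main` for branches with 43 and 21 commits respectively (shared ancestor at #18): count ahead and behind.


Common ancestor: commit #18
feature commits after divergence: 43 - 18 = 25
main commits after divergence: 21 - 18 = 3
feature is 25 commits ahead of main
main is 3 commits ahead of feature

feature ahead: 25, main ahead: 3


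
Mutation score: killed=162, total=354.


Mutation score = killed / total * 100
Mutation score = 162 / 354 * 100
Mutation score = 45.76%

45.76%


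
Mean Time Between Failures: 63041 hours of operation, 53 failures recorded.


Formula: MTBF = Total operating time / Number of failures
MTBF = 63041 / 53
MTBF = 1189.45 hours

1189.45 hours


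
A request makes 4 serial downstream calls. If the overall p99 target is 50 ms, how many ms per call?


Formula: per_stage = total_budget / stages
per_stage = 50 / 4
per_stage = 12.5 ms

12.5 ms
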